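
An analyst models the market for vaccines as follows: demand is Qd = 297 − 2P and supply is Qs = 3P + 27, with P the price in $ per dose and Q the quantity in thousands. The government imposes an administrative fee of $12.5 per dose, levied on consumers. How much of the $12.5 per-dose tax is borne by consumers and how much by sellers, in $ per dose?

Without the tax, 297 − 2P = 3P + 27 gives 5P = 270, so P* = $54 and Q* = 189.
With the tax collected from consumers, demand (in seller-price terms) shifts: Qd = 297 − 2(P + 12.5).
New equilibrium: consumers pay $61.5, sellers receive $49, Q = 174. (Wedge: Pb − Ps = 12.5.)
Burden on consumers: $7.5; on sellers: $5. (They sum to $12.5.)

Consumers bear $7.5 per dose; sellers bear $5 per dose.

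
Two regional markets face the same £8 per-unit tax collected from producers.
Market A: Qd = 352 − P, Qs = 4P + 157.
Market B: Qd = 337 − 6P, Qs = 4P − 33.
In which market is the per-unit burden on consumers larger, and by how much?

Market A, by £3.2.

Market A: pre-tax P* = £39, Q* = 313; post-tax Q = 306.6; per-unit burden on consumers = £6.4.
Market B: pre-tax P* = £37, Q* = 115; post-tax Q = 95.8; per-unit burden on consumers = £3.2.
Difference: £6.4 vs £3.2 → market A is larger by £3.2.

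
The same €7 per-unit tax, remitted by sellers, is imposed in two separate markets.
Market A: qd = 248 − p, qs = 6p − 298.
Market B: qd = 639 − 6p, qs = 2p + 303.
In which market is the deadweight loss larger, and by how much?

Market B, by €15.75.

Market A: pre-tax p* = €78, q* = 170; post-tax q = 164; deadweight loss = €21.
Market B: pre-tax p* = €42, q* = 387; post-tax q = 376.5; deadweight loss = €36.75.
Difference: €21 vs €36.75 → market B is larger by €15.75.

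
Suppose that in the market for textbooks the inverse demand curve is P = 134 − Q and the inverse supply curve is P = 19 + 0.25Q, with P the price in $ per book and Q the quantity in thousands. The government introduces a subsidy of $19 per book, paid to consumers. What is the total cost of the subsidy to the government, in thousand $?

Inverting to Q(P) form: Qd = 134 − P; Qs = 4P − 76.
Before the subsidy: set 134 − P = 4P − 76 → P* = $42, Q* = 92.
With a per-unit subsidy paid to consumers, each effectively pays P − 19, so demand becomes Qd = 134 − (P − 19).
New equilibrium: consumers pay $26.8, suppliers receive $45.8, Q = 107.2. (Wedge: Pb − Ps = −19.)
Outlay = t · Q = 19 · 107.2 = $2036.8.

Government outlay = $2036.8 thousand.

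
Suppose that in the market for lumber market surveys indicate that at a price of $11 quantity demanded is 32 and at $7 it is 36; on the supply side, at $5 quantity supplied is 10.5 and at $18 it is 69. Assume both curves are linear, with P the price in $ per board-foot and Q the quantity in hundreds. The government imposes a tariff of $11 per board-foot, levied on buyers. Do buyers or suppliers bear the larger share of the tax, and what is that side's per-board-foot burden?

Demand slope: (36 − 32)/(7 − 11) = -1, so Qd = 43 − P.
Supply slope: (69 − 10.5)/(18 − 5) = 4.5, so Qs = 4.5P − 12.
Without the tax, 43 − P = 4.5P − 12 gives 5.5P = 55, so P* = $10 and Q* = 33.
With the tax collected from buyers, demand (in seller-price terms) shifts: Qd = 43 − (P + 11).
New equilibrium: buyers pay $19, suppliers receive $8, Q = 24. (Wedge: Pb − Ps = 11.)
Per-board-foot burden: buyers $9, suppliers $2.
Buyers take the larger share because demand is less price-elastic here (demand slope 1 vs supply slope 4.5).
The less price-elastic side of the market bears the larger share of a per-unit tax.

Buyers bear the larger share: $9 per board-foot.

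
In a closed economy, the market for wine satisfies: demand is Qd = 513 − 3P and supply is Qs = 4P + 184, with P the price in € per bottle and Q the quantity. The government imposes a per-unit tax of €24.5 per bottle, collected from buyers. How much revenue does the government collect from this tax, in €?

Without the tax, 513 − 3P = 4P + 184 gives 7P = 329, so P* = €47 and Q* = 372.
With the tax collected from buyers, demand (in seller-price terms) shifts: Qd = 513 − 3(P + 24.5).
Solving gives Q = 330 with buyers paying €61 and producers receiving €36.5 (the €24.5 wedge).
Revenue = t · Q = 24.5 · 330 = €8085.

Tax revenue = €8085.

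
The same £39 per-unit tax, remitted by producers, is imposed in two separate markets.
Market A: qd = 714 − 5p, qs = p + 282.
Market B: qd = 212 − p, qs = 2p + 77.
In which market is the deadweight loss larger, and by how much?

Market A: pre-tax p* = £72, q* = 354; post-tax q = 321.5; deadweight loss = £633.75.
Market B: pre-tax p* = £45, q* = 167; post-tax q = 141; deadweight loss = £507.
Difference: £633.75 vs £507 → market A is larger by £126.75.

Market A, by £126.75.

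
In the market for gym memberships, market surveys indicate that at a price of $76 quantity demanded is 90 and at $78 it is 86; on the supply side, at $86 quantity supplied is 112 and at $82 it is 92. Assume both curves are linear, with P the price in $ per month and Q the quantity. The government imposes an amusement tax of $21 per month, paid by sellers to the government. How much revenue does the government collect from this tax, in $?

Demand slope: (86 − 90)/(78 − 76) = -2, so Qd = 242 − 2P.
Supply slope: (92 − 112)/(82 − 86) = 5, so Qs = 5P − 318.
Without the tax, 242 − 2P = 5P − 318 gives 7P = 560, so P* = $80 and Q* = 82.
With the tax collected from sellers, supply shifts: Qs = 5(P − 21) − 318.
Solving gives Q = 52 with consumers paying $95 and sellers receiving $74 (the $21 wedge).
Revenue = t · Q = 21 · 52 = $1092.

Tax revenue = $1092.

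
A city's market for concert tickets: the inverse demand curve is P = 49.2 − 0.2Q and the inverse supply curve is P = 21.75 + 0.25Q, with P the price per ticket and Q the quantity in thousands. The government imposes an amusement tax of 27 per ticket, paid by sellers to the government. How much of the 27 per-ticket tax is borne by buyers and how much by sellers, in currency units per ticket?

Rewrite in direct form: Qd = 246 − 5P and Qs = 4P − 87.
Before the tax: set 246 − 5P = 4P − 87 → P* = 37, Q* = 61.
With the tax collected from sellers, supply shifts: Qs = 4(P − 27) − 87.
Solving gives Q = 1 with buyers paying 49 and sellers receiving 22 (the 27 wedge).
Burden on buyers: 12; on sellers: 15. (They sum to 27.)
The less price-elastic side of the market bears the larger share of a per-unit tax.

Buyers bear 12 per ticket; sellers bear 15 per ticket.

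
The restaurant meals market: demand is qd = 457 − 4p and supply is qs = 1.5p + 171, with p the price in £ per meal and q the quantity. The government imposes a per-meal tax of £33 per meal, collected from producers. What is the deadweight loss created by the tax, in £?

Deadweight loss = £594.

Without the tax, 457 − 4p = 1.5p + 171 gives 5.5p = 286, so p* = £52 and q* = 249.
With the tax collected from producers, supply shifts: qs = 1.5(p − 33) + 171.
Solving gives q = 213 with consumers paying £61 and producers receiving £28 (the £33 wedge).
Quantity falls by |ΔQ| = |249 − 213| = 36.
DWL = ½ · t · |ΔQ| = ½ · 33 · 36 = £594.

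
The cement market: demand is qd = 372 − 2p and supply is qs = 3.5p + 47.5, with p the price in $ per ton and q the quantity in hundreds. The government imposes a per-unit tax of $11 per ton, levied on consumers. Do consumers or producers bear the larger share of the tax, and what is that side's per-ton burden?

Consumers bear the larger share: $7 per ton.

Before the tax: set 372 − 2p = 3.5p + 47.5 → p* = $59, q* = 254.
With the tax collected from consumers, demand (in seller-price terms) shifts: qd = 372 − 2(p + 11).
Solving gives q = 240 with consumers paying $66 and producers receiving $55 (the $11 wedge).
Per-ton burden: consumers $7, producers $4.
Consumers take the larger share because demand is less price-elastic here (demand slope 2 vs supply slope 3.5).
The less price-elastic side of the market bears the larger share of a per-unit tax.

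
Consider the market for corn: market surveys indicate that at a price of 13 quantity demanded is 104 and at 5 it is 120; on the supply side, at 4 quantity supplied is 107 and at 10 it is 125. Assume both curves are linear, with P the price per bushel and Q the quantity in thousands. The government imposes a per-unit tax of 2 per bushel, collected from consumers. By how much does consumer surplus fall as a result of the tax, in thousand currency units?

Consumer surplus falls by 137.76 thousand.

Demand slope: (120 − 104)/(5 − 13) = -2, so Qd = 130 − 2P.
Supply slope: (125 − 107)/(10 − 4) = 3, so Qs = 3P + 95.
Before the tax: set 130 − 2P = 3P + 95 → P* = 7, Q* = 116.
With the tax collected from consumers, demand (in seller-price terms) shifts: Qd = 130 − 2(P + 2).
Solving gives Q = 113.6 with consumers paying 8.2 and producers receiving 6.2 (the 2 wedge).
ΔCS is the trapezoid between Q = 113.6 and Q = 116 of height 1.2: ½ · (116 + 113.6) · 1.2 = 137.76.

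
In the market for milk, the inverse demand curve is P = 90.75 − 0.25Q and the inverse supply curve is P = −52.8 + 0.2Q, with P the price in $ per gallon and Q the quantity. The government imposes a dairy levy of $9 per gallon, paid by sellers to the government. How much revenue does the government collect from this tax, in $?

Tax revenue = $2691.

Inverting to Q(P) form: Qd = 363 − 4P; Qs = 5P + 264.
Before the tax: set 363 − 4P = 5P + 264 → P* = $11, Q* = 319.
With the tax collected from sellers, supply shifts: Qs = 5(P − 9) + 264.
Solving gives Q = 299 with buyers paying $16 and sellers receiving $7 (the $9 wedge).
Revenue = t · Q = 9 · 299 = $2691.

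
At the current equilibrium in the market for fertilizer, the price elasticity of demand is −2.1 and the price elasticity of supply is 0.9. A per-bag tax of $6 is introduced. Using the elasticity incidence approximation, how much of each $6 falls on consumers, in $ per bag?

Incidence ratio: consumers' share ≈ εs / (εs + |εd|) = 0.9 / (0.9 + 2.1) = 0.3.
So consumers bear ≈ 0.3 × $6 = $1.8; sellers bear $4.2.

Consumers bear ≈ $1.8 per bag.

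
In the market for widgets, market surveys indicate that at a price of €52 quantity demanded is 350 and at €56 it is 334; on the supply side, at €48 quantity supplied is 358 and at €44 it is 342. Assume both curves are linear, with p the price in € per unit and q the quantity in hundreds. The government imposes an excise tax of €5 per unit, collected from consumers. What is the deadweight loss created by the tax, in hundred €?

Deadweight loss = €25 hundred.

Demand slope: (334 − 350)/(56 − 52) = -4, so qd = 558 − 4p.
Supply slope: (342 − 358)/(44 − 48) = 4, so qs = 4p + 166.
Before the tax: set 558 − 4p = 4p + 166 → p* = €49, q* = 362.
With the tax collected from consumers, demand (in seller-price terms) shifts: qd = 558 − 4(p + 5).
Solving gives q = 352 with consumers paying €51.5 and suppliers receiving €46.5 (the €5 wedge).
Quantity falls by |ΔQ| = |362 − 352| = 10.
DWL = ½ · t · |ΔQ| = ½ · 5 · 10 = €25.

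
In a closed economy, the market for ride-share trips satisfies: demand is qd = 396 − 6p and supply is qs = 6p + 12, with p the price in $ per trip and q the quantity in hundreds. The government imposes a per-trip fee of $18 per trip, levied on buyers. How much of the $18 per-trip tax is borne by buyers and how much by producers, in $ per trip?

Before the tax: set 396 − 6p = 6p + 12 → p* = $32, q* = 204.
With the tax collected from buyers, demand (in seller-price terms) shifts: qd = 396 − 6(p + 18).
Solving gives q = 150 with buyers paying $41 and producers receiving $23 (the $18 wedge).
Burden on buyers: $9; on producers: $9. (They sum to $18.)

Buyers bear $9 per trip; producers bear $9 per trip.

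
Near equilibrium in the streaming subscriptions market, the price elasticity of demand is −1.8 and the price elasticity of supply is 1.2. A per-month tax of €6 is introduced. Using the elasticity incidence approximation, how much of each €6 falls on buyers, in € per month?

Buyers bear ≈ €2.4 per month.

Incidence ratio: buyers' share ≈ εs / (εs + |εd|) = 1.2 / (1.2 + 1.8) = 0.4.
So buyers bear ≈ 0.4 × €6 = €2.4; producers bear €3.6.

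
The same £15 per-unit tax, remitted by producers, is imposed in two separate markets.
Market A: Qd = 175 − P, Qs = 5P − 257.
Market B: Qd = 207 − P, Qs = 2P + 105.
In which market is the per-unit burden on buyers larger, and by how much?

Market A: pre-tax P* = £72, Q* = 103; post-tax Q = 90.5; per-unit burden on buyers = £12.5.
Market B: pre-tax P* = £34, Q* = 173; post-tax Q = 163; per-unit burden on buyers = £10.
Difference: £12.5 vs £10 → market A is larger by £2.5.

Market A, by £2.5.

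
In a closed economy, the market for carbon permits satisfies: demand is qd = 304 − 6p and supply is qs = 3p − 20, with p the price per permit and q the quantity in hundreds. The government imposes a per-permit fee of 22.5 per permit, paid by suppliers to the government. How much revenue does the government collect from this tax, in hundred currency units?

Without the tax, 304 − 6p = 3p − 20 gives 9p = 324, so p* = 36 and q* = 88.
With the tax collected from suppliers, supply shifts: qs = 3(p − 22.5) − 20.
New equilibrium: consumers pay 43.5, suppliers receive 21, q = 43. (Wedge: pb − ps = 22.5.)
Revenue = t · Q = 22.5 · 43 = 967.5.

Tax revenue = 967.5 hundred.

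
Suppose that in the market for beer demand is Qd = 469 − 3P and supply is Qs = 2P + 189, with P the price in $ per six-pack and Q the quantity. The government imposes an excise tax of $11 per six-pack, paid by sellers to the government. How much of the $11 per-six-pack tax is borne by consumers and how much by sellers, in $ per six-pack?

Consumers bear $4.4 per six-pack; sellers bear $6.6 per six-pack.

Without the tax, 469 − 3P = 2P + 189 gives 5P = 280, so P* = $56 and Q* = 301.
With the tax collected from sellers, supply shifts: Qs = 2(P − 11) + 189.
New equilibrium: consumers pay $60.4, sellers receive $49.4, Q = 287.8. (Wedge: Pb − Ps = 11.)
Burden on consumers: $4.4; on sellers: $6.6. (They sum to $11.)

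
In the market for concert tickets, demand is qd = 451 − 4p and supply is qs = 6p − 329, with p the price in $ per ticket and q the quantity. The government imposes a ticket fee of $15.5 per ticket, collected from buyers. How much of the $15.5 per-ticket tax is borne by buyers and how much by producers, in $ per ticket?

Buyers bear $9.3 per ticket; producers bear $6.2 per ticket.

Without the tax, 451 − 4p = 6p − 329 gives 10p = 780, so p* = $78 and q* = 139.
With the tax collected from buyers, demand (in seller-price terms) shifts: qd = 451 − 4(p + 15.5).
New equilibrium: buyers pay $87.3, producers receive $71.8, q = 101.8. (Wedge: pb − ps = 15.5.)
Burden on buyers: $9.3; on producers: $6.2. (They sum to $15.5.)
The less price-elastic side of the market bears the larger share of a per-unit tax.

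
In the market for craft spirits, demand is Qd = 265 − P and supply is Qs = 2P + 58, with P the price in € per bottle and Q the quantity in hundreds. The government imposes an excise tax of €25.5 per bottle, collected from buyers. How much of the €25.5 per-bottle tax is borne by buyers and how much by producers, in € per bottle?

Before the tax: set 265 − P = 2P + 58 → P* = €69, Q* = 196.
With the tax collected from buyers, demand (in seller-price terms) shifts: Qd = 265 − (P + 25.5).
Solving gives Q = 179 with buyers paying €86 and producers receiving €60.5 (the €25.5 wedge).
Burden on buyers: €17; on producers: €8.5. (They sum to €25.5.)
The less price-elastic side of the market bears the larger share of a per-unit tax.

Buyers bear €17 per bottle; producers bear €8.5 per bottle.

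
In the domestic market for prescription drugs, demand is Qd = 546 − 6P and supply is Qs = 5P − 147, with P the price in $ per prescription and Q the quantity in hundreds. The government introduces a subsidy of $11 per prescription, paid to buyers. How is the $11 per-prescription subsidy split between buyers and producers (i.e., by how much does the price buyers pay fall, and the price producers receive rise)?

Buyers gain $5 per prescription; producers gain $6 per prescription.

Before the subsidy: set 546 − 6P = 5P − 147 → P* = $63, Q* = 168.
With a per-unit subsidy paid to buyers, each effectively pays P − 11, so demand becomes Qd = 546 − 6(P − 11).
Solving gives Q = 198 with buyers paying $58 and producers receiving $69 (the $11 wedge).
Gain to buyers: $5; to producers: $6. (They sum to $11.)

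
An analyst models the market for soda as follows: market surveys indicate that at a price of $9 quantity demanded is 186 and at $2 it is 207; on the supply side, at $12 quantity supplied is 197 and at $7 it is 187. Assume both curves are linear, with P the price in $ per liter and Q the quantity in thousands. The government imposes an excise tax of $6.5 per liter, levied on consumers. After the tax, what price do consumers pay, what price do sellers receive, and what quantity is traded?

Demand slope: (207 − 186)/(2 − 9) = -3, so Qd = 213 − 3P.
Supply slope: (187 − 197)/(7 − 12) = 2, so Qs = 2P + 173.
Without the tax, 213 − 3P = 2P + 173 gives 5P = 40, so P* = $8 and Q* = 189.
With the tax collected from consumers, demand (in seller-price terms) shifts: Qd = 213 − 3(P + 6.5).
New equilibrium: consumers pay $10.6, sellers receive $4.1, Q = 181.2. (Wedge: Pb − Ps = 6.5.)
The less price-elastic side of the market bears the larger share of a per-unit tax.

Consumers pay $10.6; sellers receive $4.1; quantity = 181.2.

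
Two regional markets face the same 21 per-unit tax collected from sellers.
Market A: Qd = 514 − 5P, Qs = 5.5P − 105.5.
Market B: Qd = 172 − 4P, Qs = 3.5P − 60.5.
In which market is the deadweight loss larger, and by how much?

Market A: pre-tax P* = 59, Q* = 219; post-tax Q = 164; deadweight loss = 577.5.
Market B: pre-tax P* = 31, Q* = 48; post-tax Q = 8.8; deadweight loss = 411.6.
Difference: 577.5 vs 411.6 → market A is larger by 165.9.

Market A, by 165.9.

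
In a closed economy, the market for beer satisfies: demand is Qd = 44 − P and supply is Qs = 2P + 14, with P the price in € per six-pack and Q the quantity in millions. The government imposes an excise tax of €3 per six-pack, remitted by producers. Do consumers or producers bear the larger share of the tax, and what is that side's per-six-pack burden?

Before the tax: set 44 − P = 2P + 14 → P* = €10, Q* = 34.
With the tax collected from producers, supply shifts: Qs = 2(P − 3) + 14.
Solving gives Q = 32 with consumers paying €12 and producers receiving €9 (the €3 wedge).
Per-six-pack burden: consumers €2, producers €1.
Consumers take the larger share because demand is less price-elastic here (demand slope 1 vs supply slope 2).
The less price-elastic side of the market bears the larger share of a per-unit tax.

Consumers bear the larger share: €2 per six-pack.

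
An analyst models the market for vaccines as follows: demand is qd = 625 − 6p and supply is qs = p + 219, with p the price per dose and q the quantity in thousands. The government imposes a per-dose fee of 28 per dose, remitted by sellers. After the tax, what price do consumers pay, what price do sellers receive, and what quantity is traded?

Consumers pay 62; sellers receive 34; quantity = 253.

Before the tax: set 625 − 6p = p + 219 → p* = 58, q* = 277.
With the tax collected from sellers, supply shifts: qs = (p − 28) + 219.
Solving gives q = 253 with consumers paying 62 and sellers receiving 34 (the 28 wedge).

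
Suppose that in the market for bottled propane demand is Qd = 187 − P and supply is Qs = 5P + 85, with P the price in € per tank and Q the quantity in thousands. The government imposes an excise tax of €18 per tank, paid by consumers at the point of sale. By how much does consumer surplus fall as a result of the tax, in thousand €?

Consumer surplus falls by €2437.5 thousand.

Without the tax, 187 − P = 5P + 85 gives 6P = 102, so P* = €17 and Q* = 170.
With the tax collected from consumers, demand (in seller-price terms) shifts: Qd = 187 − (P + 18).
Solving gives Q = 155 with consumers paying €32 and suppliers receiving €14 (the €18 wedge).
ΔCS is the trapezoid between Q = 155 and Q = 170 of height €15: ½ · (170 + 155) · 15 = €2437.5.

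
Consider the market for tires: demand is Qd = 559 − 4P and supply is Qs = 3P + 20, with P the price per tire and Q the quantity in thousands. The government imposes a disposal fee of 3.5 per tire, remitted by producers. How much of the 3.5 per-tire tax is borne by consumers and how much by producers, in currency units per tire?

Consumers bear 1.5 per tire; producers bear 2 per tire.

Before the tax: set 559 − 4P = 3P + 20 → P* = 77, Q* = 251.
With the tax collected from producers, supply shifts: Qs = 3(P − 3.5) + 20.
Solving gives Q = 245 with consumers paying 78.5 and producers receiving 75 (the 3.5 wedge).
Burden on consumers: 1.5; on producers: 2. (They sum to 3.5.)
The less price-elastic side of the market bears the larger share of a per-unit tax.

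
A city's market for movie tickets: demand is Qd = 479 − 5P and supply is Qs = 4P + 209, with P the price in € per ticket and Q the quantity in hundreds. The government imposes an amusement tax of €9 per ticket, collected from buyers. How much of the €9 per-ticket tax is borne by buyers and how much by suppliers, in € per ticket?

Without the tax, 479 − 5P = 4P + 209 gives 9P = 270, so P* = €30 and Q* = 329.
With the tax collected from buyers, demand (in seller-price terms) shifts: Qd = 479 − 5(P + 9).
Solving gives Q = 309 with buyers paying €34 and suppliers receiving €25 (the €9 wedge).
Burden on buyers: €4; on suppliers: €5. (They sum to €9.)
The less price-elastic side of the market bears the larger share of a per-unit tax.

Buyers bear €4 per ticket; suppliers bear €5 per ticket.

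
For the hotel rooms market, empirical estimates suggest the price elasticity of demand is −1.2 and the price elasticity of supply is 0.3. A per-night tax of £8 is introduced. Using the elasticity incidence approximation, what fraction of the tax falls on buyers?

Buyers' share ≈ 0.2.

Incidence ratio: buyers' share ≈ εs / (εs + |εd|) = 0.3 / (0.3 + 1.2) = 0.2.
Supply is the less elastic side, so buyers bear the smaller share.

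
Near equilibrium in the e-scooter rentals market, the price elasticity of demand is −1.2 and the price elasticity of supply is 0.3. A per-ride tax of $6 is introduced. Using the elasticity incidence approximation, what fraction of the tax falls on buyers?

Incidence ratio: buyers' share ≈ εs / (εs + |εd|) = 0.3 / (0.3 + 1.2) = 0.2.
Supply is the less elastic side, so buyers bear the smaller share.

Buyers' share ≈ 0.2.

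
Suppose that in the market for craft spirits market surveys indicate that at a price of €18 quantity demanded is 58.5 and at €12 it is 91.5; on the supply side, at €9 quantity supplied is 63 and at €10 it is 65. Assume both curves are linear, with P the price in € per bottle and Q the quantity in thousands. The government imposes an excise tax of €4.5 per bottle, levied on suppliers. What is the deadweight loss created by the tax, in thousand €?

Demand slope: (91.5 − 58.5)/(12 − 18) = -5.5, so Qd = 157.5 − 5.5P.
Supply slope: (65 − 63)/(10 − 9) = 2, so Qs = 2P + 45.
Without the tax, 157.5 − 5.5P = 2P + 45 gives 7.5P = 112.5, so P* = €15 and Q* = 75.
With the tax collected from suppliers, supply shifts: Qs = 2(P − 4.5) + 45.
New equilibrium: buyers pay €16.2, suppliers receive €11.7, Q = 68.4. (Wedge: Pb − Ps = 4.5.)
Quantity falls by |ΔQ| = |75 − 68.4| = 6.6.
DWL = ½ · t · |ΔQ| = ½ · 4.5 · 6.6 = €14.85.

Deadweight loss = €14.85 thousand.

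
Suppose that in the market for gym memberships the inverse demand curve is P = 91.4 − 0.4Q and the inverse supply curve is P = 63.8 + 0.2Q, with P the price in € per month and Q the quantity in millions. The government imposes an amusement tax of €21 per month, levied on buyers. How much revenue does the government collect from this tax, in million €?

Tax revenue = €231 million.

Inverting to Q(P) form: Qd = 228.5 − 2.5P; Qs = 5P − 319.
Before the tax: set 228.5 − 2.5P = 5P − 319 → P* = €73, Q* = 46.
With the tax collected from buyers, demand (in seller-price terms) shifts: Qd = 228.5 − 2.5(P + 21).
Solving gives Q = 11 with buyers paying €87 and suppliers receiving €66 (the €21 wedge).
Revenue = t · Q = 21 · 11 = €231.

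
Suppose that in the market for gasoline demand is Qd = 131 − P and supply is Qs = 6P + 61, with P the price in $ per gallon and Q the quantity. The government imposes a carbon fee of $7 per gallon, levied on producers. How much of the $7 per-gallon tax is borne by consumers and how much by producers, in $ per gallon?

Before the tax: set 131 − P = 6P + 61 → P* = $10, Q* = 121.
With the tax collected from producers, supply shifts: Qs = 6(P − 7) + 61.
New equilibrium: consumers pay $16, producers receive $9, Q = 115. (Wedge: Pb − Ps = 7.)
Burden on consumers: $6; on producers: $1. (They sum to $7.)

Consumers bear $6 per gallon; producers bear $1 per gallon.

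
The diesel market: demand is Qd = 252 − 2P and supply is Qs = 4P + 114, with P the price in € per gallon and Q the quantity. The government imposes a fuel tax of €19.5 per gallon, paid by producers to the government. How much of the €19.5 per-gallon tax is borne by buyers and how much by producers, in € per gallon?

Before the tax: set 252 − 2P = 4P + 114 → P* = €23, Q* = 206.
With the tax collected from producers, supply shifts: Qs = 4(P − 19.5) + 114.
New equilibrium: buyers pay €36, producers receive €16.5, Q = 180. (Wedge: Pb − Ps = 19.5.)
Burden on buyers: €13; on producers: €6.5. (They sum to €19.5.)

Buyers bear €13 per gallon; producers bear €6.5 per gallon.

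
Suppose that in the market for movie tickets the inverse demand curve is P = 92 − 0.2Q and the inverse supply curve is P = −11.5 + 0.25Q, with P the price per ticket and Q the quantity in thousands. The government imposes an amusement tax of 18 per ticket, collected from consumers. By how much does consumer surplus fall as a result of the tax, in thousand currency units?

Inverting to Q(P) form: Qd = 460 − 5P; Qs = 4P + 46.
Without the tax, 460 − 5P = 4P + 46 gives 9P = 414, so P* = 46 and Q* = 230.
With the tax collected from consumers, demand (in seller-price terms) shifts: Qd = 460 − 5(P + 18).
Solving gives Q = 190 with consumers paying 54 and sellers receiving 36 (the 18 wedge).
ΔCS is the trapezoid between Q = 190 and Q = 230 of height 8: ½ · (230 + 190) · 8 = 1680.

Consumer surplus falls by 1680 thousand.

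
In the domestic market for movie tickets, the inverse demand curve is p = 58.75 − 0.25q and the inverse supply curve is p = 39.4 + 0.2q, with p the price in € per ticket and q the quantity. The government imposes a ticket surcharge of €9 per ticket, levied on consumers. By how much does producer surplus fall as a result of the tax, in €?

Rewrite in direct form: qd = 235 − 4p and qs = 5p − 197.
Before the tax: set 235 − 4p = 5p − 197 → p* = €48, q* = 43.
With the tax collected from consumers, demand (in seller-price terms) shifts: qd = 235 − 4(p + 9).
Solving gives q = 23 with consumers paying €53 and producers receiving €44 (the €9 wedge).
ΔPS is the trapezoid between Q = 23 and Q = 43 of height €4: ½ · (43 + 23) · 4 = €132.

Producer surplus falls by €132.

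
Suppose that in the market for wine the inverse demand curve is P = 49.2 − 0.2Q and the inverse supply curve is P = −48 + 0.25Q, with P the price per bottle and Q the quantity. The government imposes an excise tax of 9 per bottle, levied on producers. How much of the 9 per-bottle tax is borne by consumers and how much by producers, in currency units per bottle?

Consumers bear 4 per bottle; producers bear 5 per bottle.

Inverting to Q(P) form: Qd = 246 − 5P; Qs = 4P + 192.
Before the tax: set 246 − 5P = 4P + 192 → P* = 6, Q* = 216.
With the tax collected from producers, supply shifts: Qs = 4(P − 9) + 192.
Solving gives Q = 196 with consumers paying 10 and producers receiving 1 (the 9 wedge).
Burden on consumers: 4; on producers: 5. (They sum to 9.)
The less price-elastic side of the market bears the larger share of a per-unit tax.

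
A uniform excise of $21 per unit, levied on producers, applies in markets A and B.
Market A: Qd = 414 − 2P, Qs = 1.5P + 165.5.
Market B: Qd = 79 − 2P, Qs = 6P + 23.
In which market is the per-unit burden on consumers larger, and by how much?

Market B, by $6.75.

Market A: pre-tax P* = $71, Q* = 272; post-tax Q = 254; per-unit burden on consumers = $9.
Market B: pre-tax P* = $7, Q* = 65; post-tax Q = 33.5; per-unit burden on consumers = $15.75.
Difference: $9 vs $15.75 → market B is larger by $6.75.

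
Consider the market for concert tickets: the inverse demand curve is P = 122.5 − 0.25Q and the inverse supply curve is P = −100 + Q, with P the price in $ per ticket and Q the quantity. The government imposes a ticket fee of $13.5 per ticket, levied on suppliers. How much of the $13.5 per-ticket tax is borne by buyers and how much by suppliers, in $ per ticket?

Rewrite in direct form: Qd = 490 − 4P and Qs = P + 100.
Without the tax, 490 − 4P = P + 100 gives 5P = 390, so P* = $78 and Q* = 178.
With the tax collected from suppliers, supply shifts: Qs = (P − 13.5) + 100.
Solving gives Q = 167.2 with buyers paying $80.7 and suppliers receiving $67.2 (the $13.5 wedge).
Burden on buyers: $2.7; on suppliers: $10.8. (They sum to $13.5.)

Buyers bear $2.7 per ticket; suppliers bear $10.8 per ticket.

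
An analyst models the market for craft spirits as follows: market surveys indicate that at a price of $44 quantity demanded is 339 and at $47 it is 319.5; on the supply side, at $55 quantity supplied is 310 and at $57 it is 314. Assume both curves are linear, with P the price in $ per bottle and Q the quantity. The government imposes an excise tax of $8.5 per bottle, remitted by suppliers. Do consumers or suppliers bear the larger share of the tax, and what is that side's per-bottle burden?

Demand slope: (319.5 − 339)/(47 − 44) = -6.5, so Qd = 625 − 6.5P.
Supply slope: (314 − 310)/(57 − 55) = 2, so Qs = 2P + 200.
Without the tax, 625 − 6.5P = 2P + 200 gives 8.5P = 425, so P* = $50 and Q* = 300.
With the tax collected from suppliers, supply shifts: Qs = 2(P − 8.5) + 200.
New equilibrium: consumers pay $52, suppliers receive $43.5, Q = 287. (Wedge: Pb − Ps = 8.5.)
Per-bottle burden: consumers $2, suppliers $6.5.
Suppliers take the larger share because supply is less price-elastic here (demand slope 6.5 vs supply slope 2).

Suppliers bear the larger share: $6.5 per bottle.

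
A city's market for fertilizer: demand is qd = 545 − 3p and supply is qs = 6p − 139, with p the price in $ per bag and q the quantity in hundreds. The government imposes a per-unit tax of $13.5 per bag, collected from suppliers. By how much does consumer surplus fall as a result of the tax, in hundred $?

Without the tax, 545 − 3p = 6p − 139 gives 9p = 684, so p* = $76 and q* = 317.
With the tax collected from suppliers, supply shifts: qs = 6(p − 13.5) − 139.
Solving gives q = 290 with consumers paying $85 and suppliers receiving $71.5 (the $13.5 wedge).
ΔCS is the trapezoid between Q = 290 and Q = 317 of height $9: ½ · (317 + 290) · 9 = $2731.5.

Consumer surplus falls by $2731.5 hundred.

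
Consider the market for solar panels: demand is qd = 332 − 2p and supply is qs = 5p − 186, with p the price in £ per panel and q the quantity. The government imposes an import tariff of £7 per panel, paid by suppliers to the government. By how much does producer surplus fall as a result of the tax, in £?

Producer surplus falls by £358.

Without the tax, 332 − 2p = 5p − 186 gives 7p = 518, so p* = £74 and q* = 184.
With the tax collected from suppliers, supply shifts: qs = 5(p − 7) − 186.
New equilibrium: consumers pay £79, suppliers receive £72, q = 174. (Wedge: pb − ps = 7.)
ΔPS is the trapezoid between Q = 174 and Q = 184 of height £2: ½ · (184 + 174) · 2 = £358.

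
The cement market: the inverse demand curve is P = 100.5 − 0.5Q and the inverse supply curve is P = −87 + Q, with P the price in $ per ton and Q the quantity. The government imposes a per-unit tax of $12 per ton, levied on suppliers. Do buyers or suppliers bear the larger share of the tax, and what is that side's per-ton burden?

Suppliers bear the larger share: $8 per ton.

Rewrite in direct form: Qd = 201 − 2P and Qs = P + 87.
Without the tax, 201 − 2P = P + 87 gives 3P = 114, so P* = $38 and Q* = 125.
With the tax collected from suppliers, supply shifts: Qs = (P − 12) + 87.
Solving gives Q = 117 with buyers paying $42 and suppliers receiving $30 (the $12 wedge).
Per-ton burden: buyers $4, suppliers $8.
Suppliers take the larger share because supply is less price-elastic here (demand slope 2 vs supply slope 1).
The less price-elastic side of the market bears the larger share of a per-unit tax.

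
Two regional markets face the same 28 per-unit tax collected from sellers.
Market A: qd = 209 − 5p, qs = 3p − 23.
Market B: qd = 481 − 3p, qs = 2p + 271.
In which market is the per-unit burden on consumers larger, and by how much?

Market B, by 0.7.

Market A: pre-tax p* = 29, q* = 64; post-tax q = 11.5; per-unit burden on consumers = 10.5.
Market B: pre-tax p* = 42, q* = 355; post-tax q = 321.4; per-unit burden on consumers = 11.2.
Difference: 10.5 vs 11.2 → market B is larger by 0.7.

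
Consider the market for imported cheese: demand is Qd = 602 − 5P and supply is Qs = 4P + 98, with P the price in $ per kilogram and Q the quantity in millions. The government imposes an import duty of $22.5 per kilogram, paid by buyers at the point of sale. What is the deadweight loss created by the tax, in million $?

Before the tax: set 602 − 5P = 4P + 98 → P* = $56, Q* = 322.
With the tax collected from buyers, demand (in seller-price terms) shifts: Qd = 602 − 5(P + 22.5).
Solving gives Q = 272 with buyers paying $66 and sellers receiving $43.5 (the $22.5 wedge).
Quantity falls by |ΔQ| = |322 − 272| = 50.
DWL = ½ · t · |ΔQ| = ½ · 22.5 · 50 = $562.5.

Deadweight loss = $562.5 million.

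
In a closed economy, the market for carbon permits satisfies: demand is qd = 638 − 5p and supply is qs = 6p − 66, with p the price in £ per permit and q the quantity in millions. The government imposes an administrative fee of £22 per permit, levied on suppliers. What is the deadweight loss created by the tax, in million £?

Deadweight loss = £660 million.

Before the tax: set 638 − 5p = 6p − 66 → p* = £64, q* = 318.
With the tax collected from suppliers, supply shifts: qs = 6(p − 22) − 66.
New equilibrium: buyers pay £76, suppliers receive £54, q = 258. (Wedge: pb − ps = 22.)
Quantity falls by |ΔQ| = |318 − 258| = 60.
DWL = ½ · t · |ΔQ| = ½ · 22 · 60 = £660.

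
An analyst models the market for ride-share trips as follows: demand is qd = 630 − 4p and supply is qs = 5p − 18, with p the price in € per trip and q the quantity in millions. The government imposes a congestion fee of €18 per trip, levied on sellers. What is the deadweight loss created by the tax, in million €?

Without the tax, 630 − 4p = 5p − 18 gives 9p = 648, so p* = €72 and q* = 342.
With the tax collected from sellers, supply shifts: qs = 5(p − 18) − 18.
New equilibrium: consumers pay €82, sellers receive €64, q = 302. (Wedge: pb − ps = 18.)
Quantity falls by |ΔQ| = |342 − 302| = 40.
DWL = ½ · t · |ΔQ| = ½ · 18 · 40 = €360.

Deadweight loss = €360 million.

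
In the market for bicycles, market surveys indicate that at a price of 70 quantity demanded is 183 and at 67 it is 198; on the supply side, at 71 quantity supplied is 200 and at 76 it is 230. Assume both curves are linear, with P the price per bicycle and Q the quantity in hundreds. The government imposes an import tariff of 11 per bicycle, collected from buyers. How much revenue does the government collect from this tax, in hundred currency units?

Demand slope: (198 − 183)/(67 − 70) = -5, so Qd = 533 − 5P.
Supply slope: (230 − 200)/(76 − 71) = 6, so Qs = 6P − 226.
Before the tax: set 533 − 5P = 6P − 226 → P* = 69, Q* = 188.
With the tax collected from buyers, demand (in seller-price terms) shifts: Qd = 533 − 5(P + 11).
Solving gives Q = 158 with buyers paying 75 and sellers receiving 64 (the 11 wedge).
Revenue = t · Q = 11 · 158 = 1738.

Tax revenue = 1738 hundred.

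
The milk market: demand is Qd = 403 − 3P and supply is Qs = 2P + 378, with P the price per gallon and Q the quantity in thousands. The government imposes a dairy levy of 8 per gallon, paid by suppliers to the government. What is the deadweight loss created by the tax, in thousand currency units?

Without the tax, 403 − 3P = 2P + 378 gives 5P = 25, so P* = 5 and Q* = 388.
With the tax collected from suppliers, supply shifts: Qs = 2(P − 8) + 378.
Solving gives Q = 378.4 with buyers paying 8.2 and suppliers receiving 0.2 (the 8 wedge).
Quantity falls by |ΔQ| = |388 − 378.4| = 9.6.
DWL = ½ · t · |ΔQ| = ½ · 8 · 9.6 = 38.4.

Deadweight loss = 38.4 thousand.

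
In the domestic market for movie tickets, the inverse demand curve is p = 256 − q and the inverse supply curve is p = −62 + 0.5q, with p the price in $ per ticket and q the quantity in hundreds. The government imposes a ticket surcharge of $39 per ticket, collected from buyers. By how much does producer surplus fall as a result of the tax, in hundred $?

Inverting to q(p) form: qd = 256 − p; qs = 2p + 124.
Without the tax, 256 − p = 2p + 124 gives 3p = 132, so p* = $44 and q* = 212.
With the tax collected from buyers, demand (in seller-price terms) shifts: qd = 256 − (p + 39).
New equilibrium: buyers pay $70, sellers receive $31, q = 186. (Wedge: pb − ps = 39.)
ΔPS is the trapezoid between Q = 186 and Q = 212 of height $13: ½ · (212 + 186) · 13 = $2587.

Producer surplus falls by $2587 hundred.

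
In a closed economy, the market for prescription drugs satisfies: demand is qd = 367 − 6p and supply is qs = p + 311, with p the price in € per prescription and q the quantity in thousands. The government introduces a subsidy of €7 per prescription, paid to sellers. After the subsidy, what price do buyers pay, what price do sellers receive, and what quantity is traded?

Buyers pay €7; sellers receive €14; quantity = 325.

Before the subsidy: set 367 − 6p = p + 311 → p* = €8, q* = 319.
With a per-unit subsidy paid to sellers, each receives p + 7 per unit sold, so supply becomes qs = (p + 7) + 311.
New equilibrium: buyers pay €7, sellers receive €14, q = 325. (Wedge: pb − ps = −7.)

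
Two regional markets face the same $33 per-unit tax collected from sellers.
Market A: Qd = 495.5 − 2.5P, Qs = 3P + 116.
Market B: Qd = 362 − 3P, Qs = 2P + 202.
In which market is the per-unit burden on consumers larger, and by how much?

Market A: pre-tax P* = $69, Q* = 323; post-tax Q = 278; per-unit burden on consumers = $18.
Market B: pre-tax P* = $32, Q* = 266; post-tax Q = 226.4; per-unit burden on consumers = $13.2.
Difference: $18 vs $13.2 → market A is larger by $4.8.

Market A, by $4.8.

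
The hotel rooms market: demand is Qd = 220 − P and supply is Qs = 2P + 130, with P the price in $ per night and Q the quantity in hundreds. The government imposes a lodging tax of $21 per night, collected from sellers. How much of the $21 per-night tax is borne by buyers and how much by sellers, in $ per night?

Before the tax: set 220 − P = 2P + 130 → P* = $30, Q* = 190.
With the tax collected from sellers, supply shifts: Qs = 2(P − 21) + 130.
New equilibrium: buyers pay $44, sellers receive $23, Q = 176. (Wedge: Pb − Ps = 21.)
Burden on buyers: $14; on sellers: $7. (They sum to $21.)
The less price-elastic side of the market bears the larger share of a per-unit tax.

Buyers bear $14 per night; sellers bear $7 per night.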